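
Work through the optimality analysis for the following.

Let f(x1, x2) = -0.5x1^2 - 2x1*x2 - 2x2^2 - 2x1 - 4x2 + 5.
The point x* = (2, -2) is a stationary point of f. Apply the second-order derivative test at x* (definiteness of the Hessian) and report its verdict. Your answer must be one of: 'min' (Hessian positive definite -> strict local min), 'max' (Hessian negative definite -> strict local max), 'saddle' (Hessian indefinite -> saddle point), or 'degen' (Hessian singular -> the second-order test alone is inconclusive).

Compute the Hessian H = grad^2 f:
  H = [[-1, -2], [-2, -4]]
Verify stationarity: grad f(x*) = H x* + g = (0, 0).
Eigenvalues of H: -5, 0.
H has a zero eigenvalue (singular; negative semidefinite but not definite), so H is neither positive definite, negative definite, nor indefinite. The second-order test alone is inconclusive -> degen.
(Indeed, f is constant along the null direction of H through x*, so x* is not a strict local extremum.)

degen


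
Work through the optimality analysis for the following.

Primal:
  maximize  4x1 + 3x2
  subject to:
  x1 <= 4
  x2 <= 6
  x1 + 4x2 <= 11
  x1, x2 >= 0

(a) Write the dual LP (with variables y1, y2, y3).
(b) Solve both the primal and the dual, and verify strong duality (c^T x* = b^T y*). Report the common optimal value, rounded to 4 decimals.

The standard primal-dual pair for 'max c^T x s.t. A x <= b, x >= 0' is:
  Dual:  min b^T y  s.t.  A^T y >= c,  y >= 0.

So the dual LP is:
  minimize  4y1 + 6y2 + 11y3
  subject to:
    y1 + y3 >= 4
    y2 + 4y3 >= 3
    y1, y2, y3 >= 0

Solving the primal: x* = (4, 1.75).
  primal value c^T x* = 21.25.
Solving the dual: y* = (3.25, 0, 0.75).
  dual value b^T y* = 21.25.
Strong duality: c^T x* = b^T y*. Confirmed.

21.25


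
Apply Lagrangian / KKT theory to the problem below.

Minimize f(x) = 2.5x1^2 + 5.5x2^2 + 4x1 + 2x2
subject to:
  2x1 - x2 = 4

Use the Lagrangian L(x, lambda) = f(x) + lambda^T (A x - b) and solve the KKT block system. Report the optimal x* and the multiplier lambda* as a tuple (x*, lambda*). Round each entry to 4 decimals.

Form the Lagrangian:
  L(x, lambda) = (1/2) x^T Q x + c^T x + lambda^T (A x - b)
Stationarity (grad_x L = 0): Q x + c + A^T lambda = 0.
Primal feasibility: A x = b.

This gives the KKT block system:
  [ Q   A^T ] [ x     ]   [-c ]
  [ A    0  ] [ lambda ] = [ b ]

Solving the linear system:
  x*      = (1.6327, -0.7347)
  lambda* = (-6.0816)
  f(x*)   = 14.6939

x* = (1.6327, -0.7347), lambda* = (-6.0816)


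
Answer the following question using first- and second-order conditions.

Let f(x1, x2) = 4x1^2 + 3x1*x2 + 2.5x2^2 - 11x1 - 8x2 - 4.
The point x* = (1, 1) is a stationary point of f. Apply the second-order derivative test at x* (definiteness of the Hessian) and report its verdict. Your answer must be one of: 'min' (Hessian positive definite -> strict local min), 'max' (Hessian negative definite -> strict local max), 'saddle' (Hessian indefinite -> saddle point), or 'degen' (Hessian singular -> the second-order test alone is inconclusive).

Compute the Hessian H = grad^2 f:
  H = [[8, 3], [3, 5]]
Verify stationarity: grad f(x*) = H x* + g = (0, 0).
Eigenvalues of H: 3.1459, 9.8541.
Both eigenvalues > 0, so H is positive definite -> x* is a strict local min.

min


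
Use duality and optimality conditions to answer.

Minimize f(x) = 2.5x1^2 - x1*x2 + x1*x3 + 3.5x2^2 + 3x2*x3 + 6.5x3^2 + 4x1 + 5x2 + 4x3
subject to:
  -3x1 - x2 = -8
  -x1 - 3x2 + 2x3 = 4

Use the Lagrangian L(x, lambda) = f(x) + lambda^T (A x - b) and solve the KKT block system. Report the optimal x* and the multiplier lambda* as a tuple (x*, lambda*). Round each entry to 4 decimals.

Form the Lagrangian:
  L(x, lambda) = (1/2) x^T Q x + c^T x + lambda^T (A x - b)
Stationarity (grad_x L = 0): Q x + c + A^T lambda = 0.
Primal feasibility: A x = b.

This gives the KKT block system:
  [ Q   A^T ] [ x     ]   [-c ]
  [ A    0  ] [ lambda ] = [ b ]

Solving the linear system:
  x*      = (3.2919, -1.8757, 0.8324)
  lambda* = (9.8035, -6.2428)
  f(x*)   = 55.2587

x* = (3.2919, -1.8757, 0.8324), lambda* = (9.8035, -6.2428)


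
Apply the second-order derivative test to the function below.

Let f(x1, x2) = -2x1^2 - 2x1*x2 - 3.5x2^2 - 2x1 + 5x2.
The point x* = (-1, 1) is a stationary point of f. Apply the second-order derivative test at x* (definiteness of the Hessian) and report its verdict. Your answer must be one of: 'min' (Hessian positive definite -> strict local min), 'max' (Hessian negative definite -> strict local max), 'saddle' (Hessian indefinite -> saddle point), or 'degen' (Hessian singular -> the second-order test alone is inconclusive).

Compute the Hessian H = grad^2 f:
  H = [[-4, -2], [-2, -7]]
Verify stationarity: grad f(x*) = H x* + g = (0, 0).
Eigenvalues of H: -8, -3.
Both eigenvalues < 0, so H is negative definite -> x* is a strict local max.

max


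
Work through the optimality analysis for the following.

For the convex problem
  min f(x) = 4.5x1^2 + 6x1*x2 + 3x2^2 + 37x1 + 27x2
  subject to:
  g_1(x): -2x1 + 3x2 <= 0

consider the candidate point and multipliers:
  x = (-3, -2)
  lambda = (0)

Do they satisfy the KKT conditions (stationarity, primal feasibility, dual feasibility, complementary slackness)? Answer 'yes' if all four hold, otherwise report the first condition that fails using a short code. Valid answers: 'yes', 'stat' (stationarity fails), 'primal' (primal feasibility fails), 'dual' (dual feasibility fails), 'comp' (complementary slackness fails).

Gradient of f: grad f(x) = Q x + c = (-2, -3)
Constraint values g_i(x) = a_i^T x - b_i:
  g_1((-3, -2)) = 0
Stationarity residual: grad f(x) + sum_i lambda_i a_i = (-2, -3)
  -> stationarity FAILS
Primal feasibility (all g_i <= 0): OK
Dual feasibility (all lambda_i >= 0): OK
Complementary slackness (lambda_i * g_i(x) = 0 for all i): OK

Verdict: the first failing condition is stationarity -> stat.

stat


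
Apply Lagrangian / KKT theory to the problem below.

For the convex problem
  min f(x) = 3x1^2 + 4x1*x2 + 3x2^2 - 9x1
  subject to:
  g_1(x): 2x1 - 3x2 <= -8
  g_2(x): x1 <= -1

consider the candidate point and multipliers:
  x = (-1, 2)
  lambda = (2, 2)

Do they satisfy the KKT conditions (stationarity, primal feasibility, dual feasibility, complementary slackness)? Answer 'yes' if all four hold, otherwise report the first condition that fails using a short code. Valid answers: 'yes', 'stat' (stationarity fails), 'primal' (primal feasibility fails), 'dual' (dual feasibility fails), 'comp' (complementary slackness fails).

Gradient of f: grad f(x) = Q x + c = (-7, 8)
Constraint values g_i(x) = a_i^T x - b_i:
  g_1((-1, 2)) = 0
  g_2((-1, 2)) = 0
Stationarity residual: grad f(x) + sum_i lambda_i a_i = (-1, 2)
  -> stationarity FAILS
Primal feasibility (all g_i <= 0): OK
Dual feasibility (all lambda_i >= 0): OK
Complementary slackness (lambda_i * g_i(x) = 0 for all i): OK

Verdict: the first failing condition is stationarity -> stat.

stat


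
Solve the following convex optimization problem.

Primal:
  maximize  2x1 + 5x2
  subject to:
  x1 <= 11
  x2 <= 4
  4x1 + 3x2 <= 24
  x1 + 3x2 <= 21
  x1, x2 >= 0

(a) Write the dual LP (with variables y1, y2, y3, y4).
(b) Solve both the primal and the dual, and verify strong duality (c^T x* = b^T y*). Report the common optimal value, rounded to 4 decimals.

The standard primal-dual pair for 'max c^T x s.t. A x <= b, x >= 0' is:
  Dual:  min b^T y  s.t.  A^T y >= c,  y >= 0.

So the dual LP is:
  minimize  11y1 + 4y2 + 24y3 + 21y4
  subject to:
    y1 + 4y3 + y4 >= 2
    y2 + 3y3 + 3y4 >= 5
    y1, y2, y3, y4 >= 0

Solving the primal: x* = (3, 4).
  primal value c^T x* = 26.
Solving the dual: y* = (0, 3.5, 0.5, 0).
  dual value b^T y* = 26.
Strong duality: c^T x* = b^T y*. Confirmed.

26


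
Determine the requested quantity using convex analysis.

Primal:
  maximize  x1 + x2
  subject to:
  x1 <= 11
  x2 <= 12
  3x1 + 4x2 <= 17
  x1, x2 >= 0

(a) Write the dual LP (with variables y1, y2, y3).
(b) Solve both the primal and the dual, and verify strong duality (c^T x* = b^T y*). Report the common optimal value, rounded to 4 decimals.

The standard primal-dual pair for 'max c^T x s.t. A x <= b, x >= 0' is:
  Dual:  min b^T y  s.t.  A^T y >= c,  y >= 0.

So the dual LP is:
  minimize  11y1 + 12y2 + 17y3
  subject to:
    y1 + 3y3 >= 1
    y2 + 4y3 >= 1
    y1, y2, y3 >= 0

Solving the primal: x* = (5.6667, 0).
  primal value c^T x* = 5.6667.
Solving the dual: y* = (0, 0, 0.3333).
  dual value b^T y* = 5.6667.
Strong duality: c^T x* = b^T y*. Confirmed.

5.6667


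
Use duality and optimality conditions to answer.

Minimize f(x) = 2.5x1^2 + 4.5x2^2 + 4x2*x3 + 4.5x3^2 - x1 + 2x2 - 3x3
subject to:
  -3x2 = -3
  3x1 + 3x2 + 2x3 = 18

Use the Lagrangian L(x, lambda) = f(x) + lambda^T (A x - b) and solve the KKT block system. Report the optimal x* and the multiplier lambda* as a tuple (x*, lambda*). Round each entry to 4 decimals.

Form the Lagrangian:
  L(x, lambda) = (1/2) x^T Q x + c^T x + lambda^T (A x - b)
Stationarity (grad_x L = 0): Q x + c + A^T lambda = 0.
Primal feasibility: A x = b.

This gives the KKT block system:
  [ Q   A^T ] [ x     ]   [-c ]
  [ A    0  ] [ lambda ] = [ b ]

Solving the linear system:
  x*      = (4.1089, 1, 1.3366)
  lambda* = (-1.066, -6.5149)
  f(x*)   = 53.9752

x* = (4.1089, 1, 1.3366), lambda* = (-1.066, -6.5149)


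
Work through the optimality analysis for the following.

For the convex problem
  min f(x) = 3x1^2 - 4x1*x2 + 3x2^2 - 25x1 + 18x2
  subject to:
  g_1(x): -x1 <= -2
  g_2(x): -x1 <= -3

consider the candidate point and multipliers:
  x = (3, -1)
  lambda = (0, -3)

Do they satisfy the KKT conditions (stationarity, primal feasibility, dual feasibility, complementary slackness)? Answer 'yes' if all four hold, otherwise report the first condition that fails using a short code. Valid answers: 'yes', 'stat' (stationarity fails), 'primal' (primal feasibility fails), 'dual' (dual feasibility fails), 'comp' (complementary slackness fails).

Gradient of f: grad f(x) = Q x + c = (-3, 0)
Constraint values g_i(x) = a_i^T x - b_i:
  g_1((3, -1)) = -1
  g_2((3, -1)) = 0
Stationarity residual: grad f(x) + sum_i lambda_i a_i = (0, 0)
  -> stationarity OK
Primal feasibility (all g_i <= 0): OK
Dual feasibility (all lambda_i >= 0): FAILS
Complementary slackness (lambda_i * g_i(x) = 0 for all i): OK

Verdict: the first failing condition is dual_feasibility -> dual.

dual


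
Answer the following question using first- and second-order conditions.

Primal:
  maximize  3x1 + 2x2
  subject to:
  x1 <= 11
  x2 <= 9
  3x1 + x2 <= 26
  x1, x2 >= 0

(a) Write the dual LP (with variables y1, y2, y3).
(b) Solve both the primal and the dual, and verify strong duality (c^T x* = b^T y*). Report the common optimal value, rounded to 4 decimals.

The standard primal-dual pair for 'max c^T x s.t. A x <= b, x >= 0' is:
  Dual:  min b^T y  s.t.  A^T y >= c,  y >= 0.

So the dual LP is:
  minimize  11y1 + 9y2 + 26y3
  subject to:
    y1 + 3y3 >= 3
    y2 + y3 >= 2
    y1, y2, y3 >= 0

Solving the primal: x* = (5.6667, 9).
  primal value c^T x* = 35.
Solving the dual: y* = (0, 1, 1).
  dual value b^T y* = 35.
Strong duality: c^T x* = b^T y*. Confirmed.

35


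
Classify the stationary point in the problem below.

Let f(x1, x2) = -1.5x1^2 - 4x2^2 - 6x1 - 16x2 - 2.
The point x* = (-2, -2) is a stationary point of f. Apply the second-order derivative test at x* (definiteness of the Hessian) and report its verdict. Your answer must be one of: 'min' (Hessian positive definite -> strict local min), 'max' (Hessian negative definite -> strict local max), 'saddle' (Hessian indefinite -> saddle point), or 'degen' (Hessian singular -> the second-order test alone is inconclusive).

Compute the Hessian H = grad^2 f:
  H = [[-3, 0], [0, -8]]
Verify stationarity: grad f(x*) = H x* + g = (0, 0).
Eigenvalues of H: -8, -3.
Both eigenvalues < 0, so H is negative definite -> x* is a strict local max.

max


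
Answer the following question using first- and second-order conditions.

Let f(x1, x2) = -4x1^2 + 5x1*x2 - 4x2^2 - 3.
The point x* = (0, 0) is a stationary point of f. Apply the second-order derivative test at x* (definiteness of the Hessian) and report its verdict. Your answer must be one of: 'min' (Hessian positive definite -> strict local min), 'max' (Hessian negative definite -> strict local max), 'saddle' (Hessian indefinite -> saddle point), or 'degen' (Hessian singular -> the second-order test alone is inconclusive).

Compute the Hessian H = grad^2 f:
  H = [[-8, 5], [5, -8]]
Verify stationarity: grad f(x*) = H x* + g = (0, 0).
Eigenvalues of H: -13, -3.
Both eigenvalues < 0, so H is negative definite -> x* is a strict local max.

max


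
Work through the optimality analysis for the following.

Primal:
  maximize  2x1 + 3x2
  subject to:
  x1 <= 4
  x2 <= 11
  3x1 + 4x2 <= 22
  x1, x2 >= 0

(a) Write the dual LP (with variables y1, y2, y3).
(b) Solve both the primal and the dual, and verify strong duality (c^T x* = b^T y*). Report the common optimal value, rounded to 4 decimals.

The standard primal-dual pair for 'max c^T x s.t. A x <= b, x >= 0' is:
  Dual:  min b^T y  s.t.  A^T y >= c,  y >= 0.

So the dual LP is:
  minimize  4y1 + 11y2 + 22y3
  subject to:
    y1 + 3y3 >= 2
    y2 + 4y3 >= 3
    y1, y2, y3 >= 0

Solving the primal: x* = (0, 5.5).
  primal value c^T x* = 16.5.
Solving the dual: y* = (0, 0, 0.75).
  dual value b^T y* = 16.5.
Strong duality: c^T x* = b^T y*. Confirmed.

16.5


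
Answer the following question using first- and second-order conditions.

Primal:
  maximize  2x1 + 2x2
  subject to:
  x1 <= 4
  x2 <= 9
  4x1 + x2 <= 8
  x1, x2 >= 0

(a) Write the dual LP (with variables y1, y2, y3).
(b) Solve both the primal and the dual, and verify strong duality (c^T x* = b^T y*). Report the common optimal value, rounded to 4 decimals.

The standard primal-dual pair for 'max c^T x s.t. A x <= b, x >= 0' is:
  Dual:  min b^T y  s.t.  A^T y >= c,  y >= 0.

So the dual LP is:
  minimize  4y1 + 9y2 + 8y3
  subject to:
    y1 + 4y3 >= 2
    y2 + y3 >= 2
    y1, y2, y3 >= 0

Solving the primal: x* = (0, 8).
  primal value c^T x* = 16.
Solving the dual: y* = (0, 0, 2).
  dual value b^T y* = 16.
Strong duality: c^T x* = b^T y*. Confirmed.

16


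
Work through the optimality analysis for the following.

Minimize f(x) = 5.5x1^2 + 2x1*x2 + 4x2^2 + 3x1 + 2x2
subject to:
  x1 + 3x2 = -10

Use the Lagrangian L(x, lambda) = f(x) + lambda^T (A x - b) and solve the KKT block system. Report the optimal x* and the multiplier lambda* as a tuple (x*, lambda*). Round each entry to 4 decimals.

Form the Lagrangian:
  L(x, lambda) = (1/2) x^T Q x + c^T x + lambda^T (A x - b)
Stationarity (grad_x L = 0): Q x + c + A^T lambda = 0.
Primal feasibility: A x = b.

This gives the KKT block system:
  [ Q   A^T ] [ x     ]   [-c ]
  [ A    0  ] [ lambda ] = [ b ]

Solving the linear system:
  x*      = (-0.4316, -3.1895)
  lambda* = (8.1263)
  f(x*)   = 36.7947

x* = (-0.4316, -3.1895), lambda* = (8.1263)


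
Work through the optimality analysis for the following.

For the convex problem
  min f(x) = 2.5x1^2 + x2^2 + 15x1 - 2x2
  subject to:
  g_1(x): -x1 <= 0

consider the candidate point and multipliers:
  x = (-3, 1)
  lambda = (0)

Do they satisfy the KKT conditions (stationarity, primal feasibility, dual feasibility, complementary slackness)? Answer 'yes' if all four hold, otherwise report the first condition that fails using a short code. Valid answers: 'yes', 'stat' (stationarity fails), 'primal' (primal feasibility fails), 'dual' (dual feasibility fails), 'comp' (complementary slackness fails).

Gradient of f: grad f(x) = Q x + c = (0, 0)
Constraint values g_i(x) = a_i^T x - b_i:
  g_1((-3, 1)) = 3
Stationarity residual: grad f(x) + sum_i lambda_i a_i = (0, 0)
  -> stationarity OK
Primal feasibility (all g_i <= 0): FAILS
Dual feasibility (all lambda_i >= 0): OK
Complementary slackness (lambda_i * g_i(x) = 0 for all i): OK

Verdict: the first failing condition is primal_feasibility -> primal.

primal


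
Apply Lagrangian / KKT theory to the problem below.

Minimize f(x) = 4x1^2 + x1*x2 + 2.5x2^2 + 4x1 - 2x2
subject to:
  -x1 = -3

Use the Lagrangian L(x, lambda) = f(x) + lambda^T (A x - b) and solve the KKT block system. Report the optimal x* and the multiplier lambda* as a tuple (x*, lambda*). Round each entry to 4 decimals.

Form the Lagrangian:
  L(x, lambda) = (1/2) x^T Q x + c^T x + lambda^T (A x - b)
Stationarity (grad_x L = 0): Q x + c + A^T lambda = 0.
Primal feasibility: A x = b.

This gives the KKT block system:
  [ Q   A^T ] [ x     ]   [-c ]
  [ A    0  ] [ lambda ] = [ b ]

Solving the linear system:
  x*      = (3, -0.2)
  lambda* = (27.8)
  f(x*)   = 47.9

x* = (3, -0.2), lambda* = (27.8)


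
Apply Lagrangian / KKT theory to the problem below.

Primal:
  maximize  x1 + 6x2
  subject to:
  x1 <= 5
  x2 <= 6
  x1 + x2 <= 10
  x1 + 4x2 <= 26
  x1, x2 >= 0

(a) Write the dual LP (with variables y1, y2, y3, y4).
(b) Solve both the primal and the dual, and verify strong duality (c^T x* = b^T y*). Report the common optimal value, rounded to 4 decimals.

The standard primal-dual pair for 'max c^T x s.t. A x <= b, x >= 0' is:
  Dual:  min b^T y  s.t.  A^T y >= c,  y >= 0.

So the dual LP is:
  minimize  5y1 + 6y2 + 10y3 + 26y4
  subject to:
    y1 + y3 + y4 >= 1
    y2 + y3 + 4y4 >= 6
    y1, y2, y3, y4 >= 0

Solving the primal: x* = (2, 6).
  primal value c^T x* = 38.
Solving the dual: y* = (0, 2, 0, 1).
  dual value b^T y* = 38.
Strong duality: c^T x* = b^T y*. Confirmed.

38


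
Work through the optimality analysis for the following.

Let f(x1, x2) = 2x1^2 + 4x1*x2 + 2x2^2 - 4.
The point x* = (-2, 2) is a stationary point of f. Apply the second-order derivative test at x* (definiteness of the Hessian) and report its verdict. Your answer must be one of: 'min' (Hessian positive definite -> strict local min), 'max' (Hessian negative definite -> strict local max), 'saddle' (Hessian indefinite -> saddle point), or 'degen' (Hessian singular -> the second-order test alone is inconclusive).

Compute the Hessian H = grad^2 f:
  H = [[4, 4], [4, 4]]
Verify stationarity: grad f(x*) = H x* + g = (0, 0).
Eigenvalues of H: 0, 8.
H has a zero eigenvalue (singular; positive semidefinite but not definite), so H is neither positive definite, negative definite, nor indefinite. The second-order test alone is inconclusive -> degen.
(Indeed, f is constant along the null direction of H through x*, so x* is not a strict local extremum.)

degen


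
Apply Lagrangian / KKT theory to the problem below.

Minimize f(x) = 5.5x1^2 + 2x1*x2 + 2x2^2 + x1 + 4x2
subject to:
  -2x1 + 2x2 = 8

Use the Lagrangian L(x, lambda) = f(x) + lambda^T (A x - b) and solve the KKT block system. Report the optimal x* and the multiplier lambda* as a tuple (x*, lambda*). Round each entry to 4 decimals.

Form the Lagrangian:
  L(x, lambda) = (1/2) x^T Q x + c^T x + lambda^T (A x - b)
Stationarity (grad_x L = 0): Q x + c + A^T lambda = 0.
Primal feasibility: A x = b.

This gives the KKT block system:
  [ Q   A^T ] [ x     ]   [-c ]
  [ A    0  ] [ lambda ] = [ b ]

Solving the linear system:
  x*      = (-1.5263, 2.4737)
  lambda* = (-5.4211)
  f(x*)   = 25.8684

x* = (-1.5263, 2.4737), lambda* = (-5.4211)


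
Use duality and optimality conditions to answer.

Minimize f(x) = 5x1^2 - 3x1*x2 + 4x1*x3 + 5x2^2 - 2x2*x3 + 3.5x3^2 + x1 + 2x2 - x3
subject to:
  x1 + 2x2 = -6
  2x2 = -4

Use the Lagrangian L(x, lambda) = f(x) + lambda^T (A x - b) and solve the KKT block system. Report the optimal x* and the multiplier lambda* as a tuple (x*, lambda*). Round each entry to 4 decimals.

Form the Lagrangian:
  L(x, lambda) = (1/2) x^T Q x + c^T x + lambda^T (A x - b)
Stationarity (grad_x L = 0): Q x + c + A^T lambda = 0.
Primal feasibility: A x = b.

This gives the KKT block system:
  [ Q   A^T ] [ x     ]   [-c ]
  [ A    0  ] [ lambda ] = [ b ]

Solving the linear system:
  x*      = (-2, -2, 0.7143)
  lambda* = (10.1429, -3.4286)
  f(x*)   = 20.2143

x* = (-2, -2, 0.7143), lambda* = (10.1429, -3.4286)


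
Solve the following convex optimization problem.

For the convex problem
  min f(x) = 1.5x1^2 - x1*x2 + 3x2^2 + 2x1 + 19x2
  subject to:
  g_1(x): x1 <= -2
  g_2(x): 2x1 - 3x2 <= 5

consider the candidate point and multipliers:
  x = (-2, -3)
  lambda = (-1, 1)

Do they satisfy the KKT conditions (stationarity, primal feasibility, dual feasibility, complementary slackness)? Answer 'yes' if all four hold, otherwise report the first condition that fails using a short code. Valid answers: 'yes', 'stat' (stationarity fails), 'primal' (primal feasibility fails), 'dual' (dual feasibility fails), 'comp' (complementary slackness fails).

Gradient of f: grad f(x) = Q x + c = (-1, 3)
Constraint values g_i(x) = a_i^T x - b_i:
  g_1((-2, -3)) = 0
  g_2((-2, -3)) = 0
Stationarity residual: grad f(x) + sum_i lambda_i a_i = (0, 0)
  -> stationarity OK
Primal feasibility (all g_i <= 0): OK
Dual feasibility (all lambda_i >= 0): FAILS
Complementary slackness (lambda_i * g_i(x) = 0 for all i): OK

Verdict: the first failing condition is dual_feasibility -> dual.

dual


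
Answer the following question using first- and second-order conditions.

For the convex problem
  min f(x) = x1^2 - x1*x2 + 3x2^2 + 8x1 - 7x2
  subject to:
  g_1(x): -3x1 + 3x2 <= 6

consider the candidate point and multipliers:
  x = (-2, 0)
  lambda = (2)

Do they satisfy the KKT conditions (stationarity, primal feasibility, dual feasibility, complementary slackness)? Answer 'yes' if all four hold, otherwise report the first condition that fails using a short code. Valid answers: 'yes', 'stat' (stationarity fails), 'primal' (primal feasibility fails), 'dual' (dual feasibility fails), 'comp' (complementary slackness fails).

Gradient of f: grad f(x) = Q x + c = (4, -5)
Constraint values g_i(x) = a_i^T x - b_i:
  g_1((-2, 0)) = 0
Stationarity residual: grad f(x) + sum_i lambda_i a_i = (-2, 1)
  -> stationarity FAILS
Primal feasibility (all g_i <= 0): OK
Dual feasibility (all lambda_i >= 0): OK
Complementary slackness (lambda_i * g_i(x) = 0 for all i): OK

Verdict: the first failing condition is stationarity -> stat.

stat


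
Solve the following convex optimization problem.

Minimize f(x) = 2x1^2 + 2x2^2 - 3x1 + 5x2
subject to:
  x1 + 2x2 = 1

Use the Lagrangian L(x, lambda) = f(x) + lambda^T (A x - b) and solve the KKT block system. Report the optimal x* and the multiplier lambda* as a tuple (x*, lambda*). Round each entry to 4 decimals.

Form the Lagrangian:
  L(x, lambda) = (1/2) x^T Q x + c^T x + lambda^T (A x - b)
Stationarity (grad_x L = 0): Q x + c + A^T lambda = 0.
Primal feasibility: A x = b.

This gives the KKT block system:
  [ Q   A^T ] [ x     ]   [-c ]
  [ A    0  ] [ lambda ] = [ b ]

Solving the linear system:
  x*      = (1.3, -0.15)
  lambda* = (-2.2)
  f(x*)   = -1.225

x* = (1.3, -0.15), lambda* = (-2.2)


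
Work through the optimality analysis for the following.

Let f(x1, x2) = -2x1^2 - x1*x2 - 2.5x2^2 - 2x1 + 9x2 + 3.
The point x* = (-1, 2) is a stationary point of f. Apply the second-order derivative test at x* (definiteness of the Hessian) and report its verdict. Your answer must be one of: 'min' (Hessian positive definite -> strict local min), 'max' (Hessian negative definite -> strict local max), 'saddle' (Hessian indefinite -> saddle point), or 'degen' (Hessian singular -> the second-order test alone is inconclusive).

Compute the Hessian H = grad^2 f:
  H = [[-4, -1], [-1, -5]]
Verify stationarity: grad f(x*) = H x* + g = (0, 0).
Eigenvalues of H: -5.618, -3.382.
Both eigenvalues < 0, so H is negative definite -> x* is a strict local max.

max


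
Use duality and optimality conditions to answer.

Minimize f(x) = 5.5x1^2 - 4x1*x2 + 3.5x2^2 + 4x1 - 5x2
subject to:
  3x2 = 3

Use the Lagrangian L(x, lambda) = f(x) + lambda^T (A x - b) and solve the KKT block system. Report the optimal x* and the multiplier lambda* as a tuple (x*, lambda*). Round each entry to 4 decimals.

Form the Lagrangian:
  L(x, lambda) = (1/2) x^T Q x + c^T x + lambda^T (A x - b)
Stationarity (grad_x L = 0): Q x + c + A^T lambda = 0.
Primal feasibility: A x = b.

This gives the KKT block system:
  [ Q   A^T ] [ x     ]   [-c ]
  [ A    0  ] [ lambda ] = [ b ]

Solving the linear system:
  x*      = (0, 1)
  lambda* = (-0.6667)
  f(x*)   = -1.5

x* = (0, 1), lambda* = (-0.6667)


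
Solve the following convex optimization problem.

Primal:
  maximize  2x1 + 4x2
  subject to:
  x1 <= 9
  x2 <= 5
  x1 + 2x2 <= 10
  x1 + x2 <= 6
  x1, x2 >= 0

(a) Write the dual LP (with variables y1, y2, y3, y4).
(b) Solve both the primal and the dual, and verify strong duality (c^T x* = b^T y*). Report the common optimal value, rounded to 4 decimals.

The standard primal-dual pair for 'max c^T x s.t. A x <= b, x >= 0' is:
  Dual:  min b^T y  s.t.  A^T y >= c,  y >= 0.

So the dual LP is:
  minimize  9y1 + 5y2 + 10y3 + 6y4
  subject to:
    y1 + y3 + y4 >= 2
    y2 + 2y3 + y4 >= 4
    y1, y2, y3, y4 >= 0

Solving the primal: x* = (2, 4).
  primal value c^T x* = 20.
Solving the dual: y* = (0, 0, 2, 0).
  dual value b^T y* = 20.
Strong duality: c^T x* = b^T y*. Confirmed.

20


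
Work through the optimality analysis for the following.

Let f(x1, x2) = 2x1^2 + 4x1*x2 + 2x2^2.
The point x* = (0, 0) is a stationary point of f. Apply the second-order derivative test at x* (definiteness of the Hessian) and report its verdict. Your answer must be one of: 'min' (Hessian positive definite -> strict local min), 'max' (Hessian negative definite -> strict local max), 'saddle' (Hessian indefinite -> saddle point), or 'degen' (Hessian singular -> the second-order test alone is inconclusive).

Compute the Hessian H = grad^2 f:
  H = [[4, 4], [4, 4]]
Verify stationarity: grad f(x*) = H x* + g = (0, 0).
Eigenvalues of H: 0, 8.
H has a zero eigenvalue (singular; positive semidefinite but not definite), so H is neither positive definite, negative definite, nor indefinite. The second-order test alone is inconclusive -> degen.
(Indeed, f is constant along the null direction of H through x*, so x* is not a strict local extremum.)

degen


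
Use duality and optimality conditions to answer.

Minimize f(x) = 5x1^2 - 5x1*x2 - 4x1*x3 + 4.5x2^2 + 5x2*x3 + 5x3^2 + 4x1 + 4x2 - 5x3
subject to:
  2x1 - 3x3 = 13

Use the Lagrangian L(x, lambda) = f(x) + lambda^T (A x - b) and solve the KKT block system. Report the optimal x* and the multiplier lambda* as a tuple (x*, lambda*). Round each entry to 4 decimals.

Form the Lagrangian:
  L(x, lambda) = (1/2) x^T Q x + c^T x + lambda^T (A x - b)
Stationarity (grad_x L = 0): Q x + c + A^T lambda = 0.
Primal feasibility: A x = b.

This gives the KKT block system:
  [ Q   A^T ] [ x     ]   [-c ]
  [ A    0  ] [ lambda ] = [ b ]

Solving the linear system:
  x*      = (1.6087, 2.2609, -3.2609)
  lambda* = (-10.913)
  f(x*)   = 86.8261

x* = (1.6087, 2.2609, -3.2609), lambda* = (-10.913)


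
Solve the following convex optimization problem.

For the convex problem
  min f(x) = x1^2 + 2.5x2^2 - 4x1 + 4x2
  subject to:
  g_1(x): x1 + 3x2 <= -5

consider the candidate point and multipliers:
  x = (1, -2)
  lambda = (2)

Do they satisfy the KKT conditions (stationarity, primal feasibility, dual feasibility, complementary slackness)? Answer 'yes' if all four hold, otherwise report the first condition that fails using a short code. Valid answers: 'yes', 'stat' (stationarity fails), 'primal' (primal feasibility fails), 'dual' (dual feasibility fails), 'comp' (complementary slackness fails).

Gradient of f: grad f(x) = Q x + c = (-2, -6)
Constraint values g_i(x) = a_i^T x - b_i:
  g_1((1, -2)) = 0
Stationarity residual: grad f(x) + sum_i lambda_i a_i = (0, 0)
  -> stationarity OK
Primal feasibility (all g_i <= 0): OK
Dual feasibility (all lambda_i >= 0): OK
Complementary slackness (lambda_i * g_i(x) = 0 for all i): OK

Verdict: yes, KKT holds.

yes


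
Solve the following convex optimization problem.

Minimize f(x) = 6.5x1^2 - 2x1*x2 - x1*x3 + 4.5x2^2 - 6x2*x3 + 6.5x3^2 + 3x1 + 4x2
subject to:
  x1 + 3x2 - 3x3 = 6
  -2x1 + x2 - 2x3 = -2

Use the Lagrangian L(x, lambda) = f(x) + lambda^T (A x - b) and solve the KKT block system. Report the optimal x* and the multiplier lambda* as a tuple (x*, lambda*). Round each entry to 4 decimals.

Form the Lagrangian:
  L(x, lambda) = (1/2) x^T Q x + c^T x + lambda^T (A x - b)
Stationarity (grad_x L = 0): Q x + c + A^T lambda = 0.
Primal feasibility: A x = b.

This gives the KKT block system:
  [ Q   A^T ] [ x     ]   [-c ]
  [ A    0  ] [ lambda ] = [ b ]

Solving the linear system:
  x*      = (1.5942, 1.7487, 0.2802)
  lambda* = (-7.098, 6.4246)
  f(x*)   = 33.6074

x* = (1.5942, 1.7487, 0.2802), lambda* = (-7.098, 6.4246)


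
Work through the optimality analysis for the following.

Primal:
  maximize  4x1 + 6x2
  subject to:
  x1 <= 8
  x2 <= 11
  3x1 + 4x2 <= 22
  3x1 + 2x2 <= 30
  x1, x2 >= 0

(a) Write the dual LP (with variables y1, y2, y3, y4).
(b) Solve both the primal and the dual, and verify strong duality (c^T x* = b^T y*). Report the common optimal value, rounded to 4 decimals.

The standard primal-dual pair for 'max c^T x s.t. A x <= b, x >= 0' is:
  Dual:  min b^T y  s.t.  A^T y >= c,  y >= 0.

So the dual LP is:
  minimize  8y1 + 11y2 + 22y3 + 30y4
  subject to:
    y1 + 3y3 + 3y4 >= 4
    y2 + 4y3 + 2y4 >= 6
    y1, y2, y3, y4 >= 0

Solving the primal: x* = (0, 5.5).
  primal value c^T x* = 33.
Solving the dual: y* = (0, 0, 1.5, 0).
  dual value b^T y* = 33.
Strong duality: c^T x* = b^T y*. Confirmed.

33


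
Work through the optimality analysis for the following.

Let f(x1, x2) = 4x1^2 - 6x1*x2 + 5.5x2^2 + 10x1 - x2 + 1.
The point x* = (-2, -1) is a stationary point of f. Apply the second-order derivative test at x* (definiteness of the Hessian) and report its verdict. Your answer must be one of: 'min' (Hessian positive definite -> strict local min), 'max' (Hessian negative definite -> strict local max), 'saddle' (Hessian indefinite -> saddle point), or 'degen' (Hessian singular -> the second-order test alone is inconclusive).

Compute the Hessian H = grad^2 f:
  H = [[8, -6], [-6, 11]]
Verify stationarity: grad f(x*) = H x* + g = (0, 0).
Eigenvalues of H: 3.3153, 15.6847.
Both eigenvalues > 0, so H is positive definite -> x* is a strict local min.

min


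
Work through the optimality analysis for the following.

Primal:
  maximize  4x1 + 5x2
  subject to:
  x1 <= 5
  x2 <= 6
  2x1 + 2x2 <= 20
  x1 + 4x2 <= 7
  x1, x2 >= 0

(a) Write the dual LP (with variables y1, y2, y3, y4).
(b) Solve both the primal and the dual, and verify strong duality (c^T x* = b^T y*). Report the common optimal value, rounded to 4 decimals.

The standard primal-dual pair for 'max c^T x s.t. A x <= b, x >= 0' is:
  Dual:  min b^T y  s.t.  A^T y >= c,  y >= 0.

So the dual LP is:
  minimize  5y1 + 6y2 + 20y3 + 7y4
  subject to:
    y1 + 2y3 + y4 >= 4
    y2 + 2y3 + 4y4 >= 5
    y1, y2, y3, y4 >= 0

Solving the primal: x* = (5, 0.5).
  primal value c^T x* = 22.5.
Solving the dual: y* = (2.75, 0, 0, 1.25).
  dual value b^T y* = 22.5.
Strong duality: c^T x* = b^T y*. Confirmed.

22.5


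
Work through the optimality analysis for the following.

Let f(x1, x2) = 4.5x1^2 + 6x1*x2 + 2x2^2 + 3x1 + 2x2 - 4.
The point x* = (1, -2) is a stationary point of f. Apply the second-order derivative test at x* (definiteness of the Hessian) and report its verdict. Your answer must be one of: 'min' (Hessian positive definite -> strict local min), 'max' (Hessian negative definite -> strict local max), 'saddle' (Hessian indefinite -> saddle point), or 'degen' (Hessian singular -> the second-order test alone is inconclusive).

Compute the Hessian H = grad^2 f:
  H = [[9, 6], [6, 4]]
Verify stationarity: grad f(x*) = H x* + g = (0, 0).
Eigenvalues of H: 0, 13.
H has a zero eigenvalue (singular; positive semidefinite but not definite), so H is neither positive definite, negative definite, nor indefinite. The second-order test alone is inconclusive -> degen.
(Indeed, f is constant along the null direction of H through x*, so x* is not a strict local extremum.)

degen


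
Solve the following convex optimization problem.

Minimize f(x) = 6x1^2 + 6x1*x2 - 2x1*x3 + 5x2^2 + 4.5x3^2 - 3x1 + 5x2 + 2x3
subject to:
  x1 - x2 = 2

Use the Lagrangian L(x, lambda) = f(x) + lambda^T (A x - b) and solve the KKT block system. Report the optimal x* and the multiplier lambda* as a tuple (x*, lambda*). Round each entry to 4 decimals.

Form the Lagrangian:
  L(x, lambda) = (1/2) x^T Q x + c^T x + lambda^T (A x - b)
Stationarity (grad_x L = 0): Q x + c + A^T lambda = 0.
Primal feasibility: A x = b.

This gives the KKT block system:
  [ Q   A^T ] [ x     ]   [-c ]
  [ A    0  ] [ lambda ] = [ b ]

Solving the linear system:
  x*      = (0.8808, -1.1192, -0.0265)
  lambda* = (-0.9073)
  f(x*)   = -3.2384

x* = (0.8808, -1.1192, -0.0265), lambda* = (-0.9073)


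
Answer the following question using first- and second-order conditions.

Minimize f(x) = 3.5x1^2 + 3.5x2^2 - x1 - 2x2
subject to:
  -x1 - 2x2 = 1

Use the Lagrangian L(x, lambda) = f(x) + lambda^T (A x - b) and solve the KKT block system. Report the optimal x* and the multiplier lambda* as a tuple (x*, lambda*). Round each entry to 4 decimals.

Form the Lagrangian:
  L(x, lambda) = (1/2) x^T Q x + c^T x + lambda^T (A x - b)
Stationarity (grad_x L = 0): Q x + c + A^T lambda = 0.
Primal feasibility: A x = b.

This gives the KKT block system:
  [ Q   A^T ] [ x     ]   [-c ]
  [ A    0  ] [ lambda ] = [ b ]

Solving the linear system:
  x*      = (-0.2, -0.4)
  lambda* = (-2.4)
  f(x*)   = 1.7

x* = (-0.2, -0.4), lambda* = (-2.4)


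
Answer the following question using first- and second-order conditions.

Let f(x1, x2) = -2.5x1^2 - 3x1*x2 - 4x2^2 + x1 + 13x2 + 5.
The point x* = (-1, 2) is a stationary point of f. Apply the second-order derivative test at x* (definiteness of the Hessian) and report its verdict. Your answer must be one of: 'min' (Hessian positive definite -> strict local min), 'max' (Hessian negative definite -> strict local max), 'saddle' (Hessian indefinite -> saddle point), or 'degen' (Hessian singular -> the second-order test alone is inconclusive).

Compute the Hessian H = grad^2 f:
  H = [[-5, -3], [-3, -8]]
Verify stationarity: grad f(x*) = H x* + g = (0, 0).
Eigenvalues of H: -9.8541, -3.1459.
Both eigenvalues < 0, so H is negative definite -> x* is a strict local max.

max


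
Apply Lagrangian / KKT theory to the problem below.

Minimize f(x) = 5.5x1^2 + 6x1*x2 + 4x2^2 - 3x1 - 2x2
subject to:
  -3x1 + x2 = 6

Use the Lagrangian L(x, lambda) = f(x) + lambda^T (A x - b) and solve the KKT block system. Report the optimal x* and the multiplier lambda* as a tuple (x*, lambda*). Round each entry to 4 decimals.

Form the Lagrangian:
  L(x, lambda) = (1/2) x^T Q x + c^T x + lambda^T (A x - b)
Stationarity (grad_x L = 0): Q x + c + A^T lambda = 0.
Primal feasibility: A x = b.

This gives the KKT block system:
  [ Q   A^T ] [ x     ]   [-c ]
  [ A    0  ] [ lambda ] = [ b ]

Solving the linear system:
  x*      = (-1.437, 1.6891)
  lambda* = (-2.8908)
  f(x*)   = 9.1387

x* = (-1.437, 1.6891), lambda* = (-2.8908)


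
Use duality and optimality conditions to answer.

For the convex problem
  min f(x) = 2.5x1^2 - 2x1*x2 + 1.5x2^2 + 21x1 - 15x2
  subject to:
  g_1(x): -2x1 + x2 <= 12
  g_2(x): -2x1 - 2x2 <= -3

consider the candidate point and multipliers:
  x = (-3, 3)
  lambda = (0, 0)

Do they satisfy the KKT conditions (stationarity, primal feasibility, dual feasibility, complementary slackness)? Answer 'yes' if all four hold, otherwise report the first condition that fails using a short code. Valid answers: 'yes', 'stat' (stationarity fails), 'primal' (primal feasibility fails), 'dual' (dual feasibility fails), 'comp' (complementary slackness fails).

Gradient of f: grad f(x) = Q x + c = (0, 0)
Constraint values g_i(x) = a_i^T x - b_i:
  g_1((-3, 3)) = -3
  g_2((-3, 3)) = 3
Stationarity residual: grad f(x) + sum_i lambda_i a_i = (0, 0)
  -> stationarity OK
Primal feasibility (all g_i <= 0): FAILS
Dual feasibility (all lambda_i >= 0): OK
Complementary slackness (lambda_i * g_i(x) = 0 for all i): OK

Verdict: the first failing condition is primal_feasibility -> primal.

primal


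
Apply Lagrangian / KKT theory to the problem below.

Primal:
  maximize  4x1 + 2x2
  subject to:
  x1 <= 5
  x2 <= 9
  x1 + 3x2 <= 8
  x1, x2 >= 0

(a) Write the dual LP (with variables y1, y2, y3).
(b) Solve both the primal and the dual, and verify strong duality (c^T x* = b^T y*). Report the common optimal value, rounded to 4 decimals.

The standard primal-dual pair for 'max c^T x s.t. A x <= b, x >= 0' is:
  Dual:  min b^T y  s.t.  A^T y >= c,  y >= 0.

So the dual LP is:
  minimize  5y1 + 9y2 + 8y3
  subject to:
    y1 + y3 >= 4
    y2 + 3y3 >= 2
    y1, y2, y3 >= 0

Solving the primal: x* = (5, 1).
  primal value c^T x* = 22.
Solving the dual: y* = (3.3333, 0, 0.6667).
  dual value b^T y* = 22.
Strong duality: c^T x* = b^T y*. Confirmed.

22


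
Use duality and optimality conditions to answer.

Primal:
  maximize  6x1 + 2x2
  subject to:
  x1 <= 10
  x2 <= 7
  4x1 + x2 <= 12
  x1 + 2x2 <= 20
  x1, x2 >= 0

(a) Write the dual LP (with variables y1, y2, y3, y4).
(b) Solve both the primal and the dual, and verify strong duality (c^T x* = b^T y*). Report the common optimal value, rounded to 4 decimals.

The standard primal-dual pair for 'max c^T x s.t. A x <= b, x >= 0' is:
  Dual:  min b^T y  s.t.  A^T y >= c,  y >= 0.

So the dual LP is:
  minimize  10y1 + 7y2 + 12y3 + 20y4
  subject to:
    y1 + 4y3 + y4 >= 6
    y2 + y3 + 2y4 >= 2
    y1, y2, y3, y4 >= 0

Solving the primal: x* = (1.25, 7).
  primal value c^T x* = 21.5.
Solving the dual: y* = (0, 0.5, 1.5, 0).
  dual value b^T y* = 21.5.
Strong duality: c^T x* = b^T y*. Confirmed.

21.5


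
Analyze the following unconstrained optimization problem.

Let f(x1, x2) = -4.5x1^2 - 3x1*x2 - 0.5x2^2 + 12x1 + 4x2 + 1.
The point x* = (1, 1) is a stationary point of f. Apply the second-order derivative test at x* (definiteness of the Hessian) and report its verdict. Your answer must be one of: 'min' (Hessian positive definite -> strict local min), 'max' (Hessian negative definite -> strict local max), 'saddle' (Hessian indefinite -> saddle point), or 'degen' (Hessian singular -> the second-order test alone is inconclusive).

Compute the Hessian H = grad^2 f:
  H = [[-9, -3], [-3, -1]]
Verify stationarity: grad f(x*) = H x* + g = (0, 0).
Eigenvalues of H: -10, 0.
H has a zero eigenvalue (singular; negative semidefinite but not definite), so H is neither positive definite, negative definite, nor indefinite. The second-order test alone is inconclusive -> degen.
(Indeed, f is constant along the null direction of H through x*, so x* is not a strict local extremum.)

degen


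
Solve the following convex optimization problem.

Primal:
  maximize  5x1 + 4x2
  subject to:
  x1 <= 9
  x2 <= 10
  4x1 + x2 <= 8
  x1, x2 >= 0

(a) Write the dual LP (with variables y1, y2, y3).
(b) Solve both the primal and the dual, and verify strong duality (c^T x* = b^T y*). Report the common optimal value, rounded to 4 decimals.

The standard primal-dual pair for 'max c^T x s.t. A x <= b, x >= 0' is:
  Dual:  min b^T y  s.t.  A^T y >= c,  y >= 0.

So the dual LP is:
  minimize  9y1 + 10y2 + 8y3
  subject to:
    y1 + 4y3 >= 5
    y2 + y3 >= 4
    y1, y2, y3 >= 0

Solving the primal: x* = (0, 8).
  primal value c^T x* = 32.
Solving the dual: y* = (0, 0, 4).
  dual value b^T y* = 32.
Strong duality: c^T x* = b^T y*. Confirmed.

32


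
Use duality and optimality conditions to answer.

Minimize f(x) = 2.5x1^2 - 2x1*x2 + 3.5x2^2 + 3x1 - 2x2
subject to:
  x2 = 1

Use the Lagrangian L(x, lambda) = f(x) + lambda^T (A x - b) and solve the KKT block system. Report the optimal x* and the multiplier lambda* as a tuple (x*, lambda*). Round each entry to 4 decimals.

Form the Lagrangian:
  L(x, lambda) = (1/2) x^T Q x + c^T x + lambda^T (A x - b)
Stationarity (grad_x L = 0): Q x + c + A^T lambda = 0.
Primal feasibility: A x = b.

This gives the KKT block system:
  [ Q   A^T ] [ x     ]   [-c ]
  [ A    0  ] [ lambda ] = [ b ]

Solving the linear system:
  x*      = (-0.2, 1)
  lambda* = (-5.4)
  f(x*)   = 1.4

x* = (-0.2, 1), lambda* = (-5.4)


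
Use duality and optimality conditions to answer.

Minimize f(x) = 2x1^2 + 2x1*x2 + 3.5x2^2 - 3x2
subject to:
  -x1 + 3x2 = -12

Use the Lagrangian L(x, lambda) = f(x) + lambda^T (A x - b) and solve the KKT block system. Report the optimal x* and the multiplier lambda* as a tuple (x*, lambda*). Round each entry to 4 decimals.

Form the Lagrangian:
  L(x, lambda) = (1/2) x^T Q x + c^T x + lambda^T (A x - b)
Stationarity (grad_x L = 0): Q x + c + A^T lambda = 0.
Primal feasibility: A x = b.

This gives the KKT block system:
  [ Q   A^T ] [ x     ]   [-c ]
  [ A    0  ] [ lambda ] = [ b ]

Solving the linear system:
  x*      = (3, -3)
  lambda* = (6)
  f(x*)   = 40.5

x* = (3, -3), lambda* = (6)
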